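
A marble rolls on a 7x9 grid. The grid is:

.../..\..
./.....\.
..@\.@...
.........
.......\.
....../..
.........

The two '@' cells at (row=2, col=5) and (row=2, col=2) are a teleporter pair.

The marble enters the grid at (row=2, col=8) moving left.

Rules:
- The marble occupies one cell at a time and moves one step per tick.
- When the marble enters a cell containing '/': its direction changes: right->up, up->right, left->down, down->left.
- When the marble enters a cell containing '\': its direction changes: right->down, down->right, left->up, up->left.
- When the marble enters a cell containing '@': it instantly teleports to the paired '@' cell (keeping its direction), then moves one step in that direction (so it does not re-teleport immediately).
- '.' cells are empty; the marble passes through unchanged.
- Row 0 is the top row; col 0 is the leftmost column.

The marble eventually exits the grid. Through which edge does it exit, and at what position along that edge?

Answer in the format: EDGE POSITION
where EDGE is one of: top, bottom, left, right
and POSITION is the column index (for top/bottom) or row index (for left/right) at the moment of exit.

Step 1: enter (2,8), '.' pass, move left to (2,7)
Step 2: enter (2,7), '.' pass, move left to (2,6)
Step 3: enter (2,6), '.' pass, move left to (2,5)
Step 4: enter (2,5), '@' teleport (2,5)->(2,2), also enter (2,2), move left to (2,1)
Step 5: enter (2,1), '.' pass, move left to (2,0)
Step 6: enter (2,0), '.' pass, move left to (2,-1)
Step 7: at (2,-1) — EXIT via left edge, pos 2

Answer: left 2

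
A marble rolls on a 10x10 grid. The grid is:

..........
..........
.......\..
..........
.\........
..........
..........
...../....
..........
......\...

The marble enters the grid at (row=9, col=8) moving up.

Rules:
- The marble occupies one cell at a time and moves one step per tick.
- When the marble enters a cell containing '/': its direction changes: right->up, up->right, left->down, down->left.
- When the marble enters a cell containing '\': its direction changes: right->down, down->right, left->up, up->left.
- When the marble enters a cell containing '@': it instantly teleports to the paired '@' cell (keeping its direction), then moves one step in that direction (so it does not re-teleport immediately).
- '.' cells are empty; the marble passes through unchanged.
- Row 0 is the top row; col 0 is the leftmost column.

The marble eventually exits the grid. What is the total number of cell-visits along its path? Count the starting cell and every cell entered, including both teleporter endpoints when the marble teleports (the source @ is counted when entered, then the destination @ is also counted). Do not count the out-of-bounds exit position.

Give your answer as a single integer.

Answer: 10

Derivation:
Step 1: enter (9,8), '.' pass, move up to (8,8)
Step 2: enter (8,8), '.' pass, move up to (7,8)
Step 3: enter (7,8), '.' pass, move up to (6,8)
Step 4: enter (6,8), '.' pass, move up to (5,8)
Step 5: enter (5,8), '.' pass, move up to (4,8)
Step 6: enter (4,8), '.' pass, move up to (3,8)
Step 7: enter (3,8), '.' pass, move up to (2,8)
Step 8: enter (2,8), '.' pass, move up to (1,8)
Step 9: enter (1,8), '.' pass, move up to (0,8)
Step 10: enter (0,8), '.' pass, move up to (-1,8)
Step 11: at (-1,8) — EXIT via top edge, pos 8
Path length (cell visits): 10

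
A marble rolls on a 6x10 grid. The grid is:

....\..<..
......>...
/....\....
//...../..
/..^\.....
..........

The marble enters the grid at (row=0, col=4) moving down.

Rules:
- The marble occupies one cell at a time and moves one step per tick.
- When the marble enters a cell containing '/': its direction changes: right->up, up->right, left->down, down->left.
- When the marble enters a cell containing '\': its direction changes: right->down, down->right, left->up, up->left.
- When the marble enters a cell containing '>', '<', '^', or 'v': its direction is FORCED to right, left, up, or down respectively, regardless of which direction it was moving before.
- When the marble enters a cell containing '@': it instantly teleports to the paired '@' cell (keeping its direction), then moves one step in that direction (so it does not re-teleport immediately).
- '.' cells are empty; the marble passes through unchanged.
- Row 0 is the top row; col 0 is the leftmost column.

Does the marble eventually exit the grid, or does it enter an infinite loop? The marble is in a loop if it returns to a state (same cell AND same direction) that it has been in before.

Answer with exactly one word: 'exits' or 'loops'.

Step 1: enter (0,4), '\' deflects down->right, move right to (0,5)
Step 2: enter (0,5), '.' pass, move right to (0,6)
Step 3: enter (0,6), '.' pass, move right to (0,7)
Step 4: enter (0,7), '<' forces right->left, move left to (0,6)
Step 5: enter (0,6), '.' pass, move left to (0,5)
Step 6: enter (0,5), '.' pass, move left to (0,4)
Step 7: enter (0,4), '\' deflects left->up, move up to (-1,4)
Step 8: at (-1,4) — EXIT via top edge, pos 4

Answer: exits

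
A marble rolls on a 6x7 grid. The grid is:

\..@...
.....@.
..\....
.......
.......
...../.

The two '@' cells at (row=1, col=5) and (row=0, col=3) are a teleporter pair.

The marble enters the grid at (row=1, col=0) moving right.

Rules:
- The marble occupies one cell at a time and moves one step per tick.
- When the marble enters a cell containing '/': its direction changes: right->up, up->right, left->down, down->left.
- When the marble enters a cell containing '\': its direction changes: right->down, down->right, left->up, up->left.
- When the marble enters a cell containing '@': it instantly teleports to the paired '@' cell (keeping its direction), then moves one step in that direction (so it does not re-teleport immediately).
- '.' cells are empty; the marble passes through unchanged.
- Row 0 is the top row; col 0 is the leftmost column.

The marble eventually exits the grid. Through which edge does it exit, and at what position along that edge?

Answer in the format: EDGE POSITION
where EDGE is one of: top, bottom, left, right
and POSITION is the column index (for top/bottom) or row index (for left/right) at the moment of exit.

Answer: right 0

Derivation:
Step 1: enter (1,0), '.' pass, move right to (1,1)
Step 2: enter (1,1), '.' pass, move right to (1,2)
Step 3: enter (1,2), '.' pass, move right to (1,3)
Step 4: enter (1,3), '.' pass, move right to (1,4)
Step 5: enter (1,4), '.' pass, move right to (1,5)
Step 6: enter (1,5), '@' teleport (1,5)->(0,3), also enter (0,3), move right to (0,4)
Step 7: enter (0,4), '.' pass, move right to (0,5)
Step 8: enter (0,5), '.' pass, move right to (0,6)
Step 9: enter (0,6), '.' pass, move right to (0,7)
Step 10: at (0,7) — EXIT via right edge, pos 0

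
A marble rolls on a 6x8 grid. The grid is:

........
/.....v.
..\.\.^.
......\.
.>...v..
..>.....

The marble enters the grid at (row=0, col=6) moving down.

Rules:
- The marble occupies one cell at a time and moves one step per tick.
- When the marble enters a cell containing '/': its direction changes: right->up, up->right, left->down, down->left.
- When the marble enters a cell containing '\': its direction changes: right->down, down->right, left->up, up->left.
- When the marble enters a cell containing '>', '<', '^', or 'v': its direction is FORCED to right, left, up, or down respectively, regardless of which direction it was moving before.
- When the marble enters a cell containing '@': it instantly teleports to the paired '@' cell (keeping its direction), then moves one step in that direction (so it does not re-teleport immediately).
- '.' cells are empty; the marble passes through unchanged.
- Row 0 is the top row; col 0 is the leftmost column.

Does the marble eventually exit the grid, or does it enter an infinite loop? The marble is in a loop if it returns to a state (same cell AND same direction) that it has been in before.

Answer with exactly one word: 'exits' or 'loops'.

Step 1: enter (0,6), '.' pass, move down to (1,6)
Step 2: enter (1,6), 'v' forces down->down, move down to (2,6)
Step 3: enter (2,6), '^' forces down->up, move up to (1,6)
Step 4: enter (1,6), 'v' forces up->down, move down to (2,6)
Step 5: at (2,6) dir=down — LOOP DETECTED (seen before)

Answer: loops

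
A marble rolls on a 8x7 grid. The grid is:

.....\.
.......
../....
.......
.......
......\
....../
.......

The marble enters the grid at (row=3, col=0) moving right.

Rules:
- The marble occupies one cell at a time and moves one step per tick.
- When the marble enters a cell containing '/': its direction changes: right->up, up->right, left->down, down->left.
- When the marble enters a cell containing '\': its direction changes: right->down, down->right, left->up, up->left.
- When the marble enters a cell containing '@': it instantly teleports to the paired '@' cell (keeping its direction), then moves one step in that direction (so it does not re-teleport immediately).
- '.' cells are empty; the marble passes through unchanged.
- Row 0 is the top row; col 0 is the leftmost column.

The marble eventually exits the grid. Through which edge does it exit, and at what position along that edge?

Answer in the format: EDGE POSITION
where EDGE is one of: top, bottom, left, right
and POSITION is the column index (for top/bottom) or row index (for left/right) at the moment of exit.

Step 1: enter (3,0), '.' pass, move right to (3,1)
Step 2: enter (3,1), '.' pass, move right to (3,2)
Step 3: enter (3,2), '.' pass, move right to (3,3)
Step 4: enter (3,3), '.' pass, move right to (3,4)
Step 5: enter (3,4), '.' pass, move right to (3,5)
Step 6: enter (3,5), '.' pass, move right to (3,6)
Step 7: enter (3,6), '.' pass, move right to (3,7)
Step 8: at (3,7) — EXIT via right edge, pos 3

Answer: right 3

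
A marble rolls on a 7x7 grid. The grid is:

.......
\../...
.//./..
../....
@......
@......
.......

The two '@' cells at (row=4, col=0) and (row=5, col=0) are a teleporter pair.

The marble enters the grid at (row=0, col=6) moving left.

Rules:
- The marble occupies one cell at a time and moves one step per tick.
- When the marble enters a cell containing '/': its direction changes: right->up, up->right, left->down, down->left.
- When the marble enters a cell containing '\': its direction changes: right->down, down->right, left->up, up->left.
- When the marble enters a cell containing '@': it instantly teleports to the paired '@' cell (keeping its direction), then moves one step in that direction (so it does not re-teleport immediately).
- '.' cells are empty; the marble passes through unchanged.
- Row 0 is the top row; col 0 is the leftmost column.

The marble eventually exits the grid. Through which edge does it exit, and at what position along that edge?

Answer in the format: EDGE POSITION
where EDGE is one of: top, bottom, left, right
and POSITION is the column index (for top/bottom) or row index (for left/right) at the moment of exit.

Step 1: enter (0,6), '.' pass, move left to (0,5)
Step 2: enter (0,5), '.' pass, move left to (0,4)
Step 3: enter (0,4), '.' pass, move left to (0,3)
Step 4: enter (0,3), '.' pass, move left to (0,2)
Step 5: enter (0,2), '.' pass, move left to (0,1)
Step 6: enter (0,1), '.' pass, move left to (0,0)
Step 7: enter (0,0), '.' pass, move left to (0,-1)
Step 8: at (0,-1) — EXIT via left edge, pos 0

Answer: left 0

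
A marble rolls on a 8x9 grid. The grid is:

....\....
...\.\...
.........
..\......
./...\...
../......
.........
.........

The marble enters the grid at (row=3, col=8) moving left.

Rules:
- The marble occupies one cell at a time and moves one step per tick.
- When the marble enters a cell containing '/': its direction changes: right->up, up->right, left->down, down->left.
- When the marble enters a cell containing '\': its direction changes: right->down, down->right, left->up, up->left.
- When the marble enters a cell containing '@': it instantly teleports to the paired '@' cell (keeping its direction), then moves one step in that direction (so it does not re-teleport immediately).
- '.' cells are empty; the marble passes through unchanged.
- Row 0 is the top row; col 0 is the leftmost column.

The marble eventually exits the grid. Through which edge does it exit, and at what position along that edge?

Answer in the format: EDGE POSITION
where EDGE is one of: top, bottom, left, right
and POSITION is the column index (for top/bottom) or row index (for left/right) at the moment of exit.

Answer: top 2

Derivation:
Step 1: enter (3,8), '.' pass, move left to (3,7)
Step 2: enter (3,7), '.' pass, move left to (3,6)
Step 3: enter (3,6), '.' pass, move left to (3,5)
Step 4: enter (3,5), '.' pass, move left to (3,4)
Step 5: enter (3,4), '.' pass, move left to (3,3)
Step 6: enter (3,3), '.' pass, move left to (3,2)
Step 7: enter (3,2), '\' deflects left->up, move up to (2,2)
Step 8: enter (2,2), '.' pass, move up to (1,2)
Step 9: enter (1,2), '.' pass, move up to (0,2)
Step 10: enter (0,2), '.' pass, move up to (-1,2)
Step 11: at (-1,2) — EXIT via top edge, pos 2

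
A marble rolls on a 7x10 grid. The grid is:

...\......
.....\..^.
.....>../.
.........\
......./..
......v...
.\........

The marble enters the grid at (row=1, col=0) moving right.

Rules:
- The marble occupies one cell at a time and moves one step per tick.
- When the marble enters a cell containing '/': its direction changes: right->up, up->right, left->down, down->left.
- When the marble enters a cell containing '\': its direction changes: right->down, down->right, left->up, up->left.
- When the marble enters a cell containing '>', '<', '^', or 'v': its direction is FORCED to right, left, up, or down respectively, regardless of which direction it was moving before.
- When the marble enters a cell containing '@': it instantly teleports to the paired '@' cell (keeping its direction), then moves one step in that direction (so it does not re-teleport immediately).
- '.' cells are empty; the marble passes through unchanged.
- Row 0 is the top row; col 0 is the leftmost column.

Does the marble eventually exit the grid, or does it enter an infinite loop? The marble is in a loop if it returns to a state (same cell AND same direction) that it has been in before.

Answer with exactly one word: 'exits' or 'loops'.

Answer: exits

Derivation:
Step 1: enter (1,0), '.' pass, move right to (1,1)
Step 2: enter (1,1), '.' pass, move right to (1,2)
Step 3: enter (1,2), '.' pass, move right to (1,3)
Step 4: enter (1,3), '.' pass, move right to (1,4)
Step 5: enter (1,4), '.' pass, move right to (1,5)
Step 6: enter (1,5), '\' deflects right->down, move down to (2,5)
Step 7: enter (2,5), '>' forces down->right, move right to (2,6)
Step 8: enter (2,6), '.' pass, move right to (2,7)
Step 9: enter (2,7), '.' pass, move right to (2,8)
Step 10: enter (2,8), '/' deflects right->up, move up to (1,8)
Step 11: enter (1,8), '^' forces up->up, move up to (0,8)
Step 12: enter (0,8), '.' pass, move up to (-1,8)
Step 13: at (-1,8) — EXIT via top edge, pos 8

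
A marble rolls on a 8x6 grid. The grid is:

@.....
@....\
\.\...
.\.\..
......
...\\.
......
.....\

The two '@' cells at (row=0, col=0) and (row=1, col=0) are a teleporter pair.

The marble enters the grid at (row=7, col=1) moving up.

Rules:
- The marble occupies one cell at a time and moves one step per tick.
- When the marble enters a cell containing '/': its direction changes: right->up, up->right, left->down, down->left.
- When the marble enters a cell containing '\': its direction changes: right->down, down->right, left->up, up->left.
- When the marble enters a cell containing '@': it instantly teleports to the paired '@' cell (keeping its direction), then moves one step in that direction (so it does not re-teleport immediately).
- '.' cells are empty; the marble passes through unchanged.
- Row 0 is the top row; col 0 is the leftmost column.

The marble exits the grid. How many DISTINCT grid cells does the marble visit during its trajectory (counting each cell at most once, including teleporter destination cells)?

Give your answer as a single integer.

Step 1: enter (7,1), '.' pass, move up to (6,1)
Step 2: enter (6,1), '.' pass, move up to (5,1)
Step 3: enter (5,1), '.' pass, move up to (4,1)
Step 4: enter (4,1), '.' pass, move up to (3,1)
Step 5: enter (3,1), '\' deflects up->left, move left to (3,0)
Step 6: enter (3,0), '.' pass, move left to (3,-1)
Step 7: at (3,-1) — EXIT via left edge, pos 3
Distinct cells visited: 6 (path length 6)

Answer: 6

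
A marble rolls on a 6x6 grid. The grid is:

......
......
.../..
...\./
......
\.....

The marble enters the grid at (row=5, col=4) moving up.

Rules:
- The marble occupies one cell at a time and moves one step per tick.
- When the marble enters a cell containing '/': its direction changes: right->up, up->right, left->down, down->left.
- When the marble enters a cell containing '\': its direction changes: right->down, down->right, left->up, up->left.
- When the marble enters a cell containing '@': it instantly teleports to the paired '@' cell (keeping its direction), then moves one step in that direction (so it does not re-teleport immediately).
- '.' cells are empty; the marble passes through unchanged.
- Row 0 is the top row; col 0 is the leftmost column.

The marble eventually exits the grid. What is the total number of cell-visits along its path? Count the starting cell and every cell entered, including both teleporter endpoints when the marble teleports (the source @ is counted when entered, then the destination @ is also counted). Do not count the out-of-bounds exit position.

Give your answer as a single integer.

Answer: 6

Derivation:
Step 1: enter (5,4), '.' pass, move up to (4,4)
Step 2: enter (4,4), '.' pass, move up to (3,4)
Step 3: enter (3,4), '.' pass, move up to (2,4)
Step 4: enter (2,4), '.' pass, move up to (1,4)
Step 5: enter (1,4), '.' pass, move up to (0,4)
Step 6: enter (0,4), '.' pass, move up to (-1,4)
Step 7: at (-1,4) — EXIT via top edge, pos 4
Path length (cell visits): 6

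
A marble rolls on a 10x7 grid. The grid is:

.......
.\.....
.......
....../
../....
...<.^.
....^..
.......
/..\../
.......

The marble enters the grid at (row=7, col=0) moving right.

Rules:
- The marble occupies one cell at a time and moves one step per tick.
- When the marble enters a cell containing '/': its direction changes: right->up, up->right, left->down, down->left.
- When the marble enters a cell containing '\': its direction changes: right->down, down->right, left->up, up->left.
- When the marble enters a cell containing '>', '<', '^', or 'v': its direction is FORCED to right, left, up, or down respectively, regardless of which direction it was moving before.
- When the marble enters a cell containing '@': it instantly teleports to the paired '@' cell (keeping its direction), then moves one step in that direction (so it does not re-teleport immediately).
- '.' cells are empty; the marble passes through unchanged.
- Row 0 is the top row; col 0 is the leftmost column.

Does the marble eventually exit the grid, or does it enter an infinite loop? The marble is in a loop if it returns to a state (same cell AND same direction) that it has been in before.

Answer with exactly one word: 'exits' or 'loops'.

Answer: exits

Derivation:
Step 1: enter (7,0), '.' pass, move right to (7,1)
Step 2: enter (7,1), '.' pass, move right to (7,2)
Step 3: enter (7,2), '.' pass, move right to (7,3)
Step 4: enter (7,3), '.' pass, move right to (7,4)
Step 5: enter (7,4), '.' pass, move right to (7,5)
Step 6: enter (7,5), '.' pass, move right to (7,6)
Step 7: enter (7,6), '.' pass, move right to (7,7)
Step 8: at (7,7) — EXIT via right edge, pos 7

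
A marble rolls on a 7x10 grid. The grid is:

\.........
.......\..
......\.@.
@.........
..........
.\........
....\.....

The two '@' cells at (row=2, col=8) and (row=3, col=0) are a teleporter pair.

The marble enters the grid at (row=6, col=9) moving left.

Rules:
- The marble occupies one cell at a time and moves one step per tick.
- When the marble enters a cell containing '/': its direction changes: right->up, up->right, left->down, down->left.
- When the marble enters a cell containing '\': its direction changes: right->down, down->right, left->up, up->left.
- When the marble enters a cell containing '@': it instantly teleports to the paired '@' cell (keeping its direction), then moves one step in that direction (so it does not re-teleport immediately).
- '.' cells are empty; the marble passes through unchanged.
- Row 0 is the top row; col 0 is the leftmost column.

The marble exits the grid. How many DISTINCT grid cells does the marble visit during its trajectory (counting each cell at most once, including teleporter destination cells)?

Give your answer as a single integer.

Answer: 12

Derivation:
Step 1: enter (6,9), '.' pass, move left to (6,8)
Step 2: enter (6,8), '.' pass, move left to (6,7)
Step 3: enter (6,7), '.' pass, move left to (6,6)
Step 4: enter (6,6), '.' pass, move left to (6,5)
Step 5: enter (6,5), '.' pass, move left to (6,4)
Step 6: enter (6,4), '\' deflects left->up, move up to (5,4)
Step 7: enter (5,4), '.' pass, move up to (4,4)
Step 8: enter (4,4), '.' pass, move up to (3,4)
Step 9: enter (3,4), '.' pass, move up to (2,4)
Step 10: enter (2,4), '.' pass, move up to (1,4)
Step 11: enter (1,4), '.' pass, move up to (0,4)
Step 12: enter (0,4), '.' pass, move up to (-1,4)
Step 13: at (-1,4) — EXIT via top edge, pos 4
Distinct cells visited: 12 (path length 12)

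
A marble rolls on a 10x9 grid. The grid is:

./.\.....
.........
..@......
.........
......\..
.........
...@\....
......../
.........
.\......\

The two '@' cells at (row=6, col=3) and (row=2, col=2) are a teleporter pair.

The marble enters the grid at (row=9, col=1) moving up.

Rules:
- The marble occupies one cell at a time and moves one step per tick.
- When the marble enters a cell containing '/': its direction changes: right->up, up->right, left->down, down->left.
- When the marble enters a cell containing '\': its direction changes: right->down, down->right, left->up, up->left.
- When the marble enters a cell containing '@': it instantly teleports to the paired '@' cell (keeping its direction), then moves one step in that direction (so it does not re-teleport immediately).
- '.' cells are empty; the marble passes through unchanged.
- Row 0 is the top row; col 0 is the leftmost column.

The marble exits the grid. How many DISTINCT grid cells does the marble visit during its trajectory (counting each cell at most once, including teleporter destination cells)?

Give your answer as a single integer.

Step 1: enter (9,1), '\' deflects up->left, move left to (9,0)
Step 2: enter (9,0), '.' pass, move left to (9,-1)
Step 3: at (9,-1) — EXIT via left edge, pos 9
Distinct cells visited: 2 (path length 2)

Answer: 2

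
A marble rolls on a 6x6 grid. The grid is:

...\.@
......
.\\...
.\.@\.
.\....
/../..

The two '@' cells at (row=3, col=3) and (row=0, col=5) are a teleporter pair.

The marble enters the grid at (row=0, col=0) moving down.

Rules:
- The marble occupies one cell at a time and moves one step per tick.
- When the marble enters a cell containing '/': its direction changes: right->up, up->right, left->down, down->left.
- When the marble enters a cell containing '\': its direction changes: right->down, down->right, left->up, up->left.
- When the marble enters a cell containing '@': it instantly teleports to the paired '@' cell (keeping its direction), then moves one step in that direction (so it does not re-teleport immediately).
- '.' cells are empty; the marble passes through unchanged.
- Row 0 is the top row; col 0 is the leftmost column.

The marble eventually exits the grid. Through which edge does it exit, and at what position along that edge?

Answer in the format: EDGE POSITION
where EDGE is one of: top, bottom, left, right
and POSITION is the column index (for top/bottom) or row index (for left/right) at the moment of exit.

Step 1: enter (0,0), '.' pass, move down to (1,0)
Step 2: enter (1,0), '.' pass, move down to (2,0)
Step 3: enter (2,0), '.' pass, move down to (3,0)
Step 4: enter (3,0), '.' pass, move down to (4,0)
Step 5: enter (4,0), '.' pass, move down to (5,0)
Step 6: enter (5,0), '/' deflects down->left, move left to (5,-1)
Step 7: at (5,-1) — EXIT via left edge, pos 5

Answer: left 5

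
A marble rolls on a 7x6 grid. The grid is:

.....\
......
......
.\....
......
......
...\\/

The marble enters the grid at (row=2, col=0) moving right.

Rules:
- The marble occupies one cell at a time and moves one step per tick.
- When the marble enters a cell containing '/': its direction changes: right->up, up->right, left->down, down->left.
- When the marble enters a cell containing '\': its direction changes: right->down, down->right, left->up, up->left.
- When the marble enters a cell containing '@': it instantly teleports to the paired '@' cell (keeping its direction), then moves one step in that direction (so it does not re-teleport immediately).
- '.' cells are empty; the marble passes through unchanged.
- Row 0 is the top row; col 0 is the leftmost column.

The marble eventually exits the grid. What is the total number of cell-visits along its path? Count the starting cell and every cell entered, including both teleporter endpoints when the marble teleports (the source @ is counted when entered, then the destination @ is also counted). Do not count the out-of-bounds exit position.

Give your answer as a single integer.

Step 1: enter (2,0), '.' pass, move right to (2,1)
Step 2: enter (2,1), '.' pass, move right to (2,2)
Step 3: enter (2,2), '.' pass, move right to (2,3)
Step 4: enter (2,3), '.' pass, move right to (2,4)
Step 5: enter (2,4), '.' pass, move right to (2,5)
Step 6: enter (2,5), '.' pass, move right to (2,6)
Step 7: at (2,6) — EXIT via right edge, pos 2
Path length (cell visits): 6

Answer: 6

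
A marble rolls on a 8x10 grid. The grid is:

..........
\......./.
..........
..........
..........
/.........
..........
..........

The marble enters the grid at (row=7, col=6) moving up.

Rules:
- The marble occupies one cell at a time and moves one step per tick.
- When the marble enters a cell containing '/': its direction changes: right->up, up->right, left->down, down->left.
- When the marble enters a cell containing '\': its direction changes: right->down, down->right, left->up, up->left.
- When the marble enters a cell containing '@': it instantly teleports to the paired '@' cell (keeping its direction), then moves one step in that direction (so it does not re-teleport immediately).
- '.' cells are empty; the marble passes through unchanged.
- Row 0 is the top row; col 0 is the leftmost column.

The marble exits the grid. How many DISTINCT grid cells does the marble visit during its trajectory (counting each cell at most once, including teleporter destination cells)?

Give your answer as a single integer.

Step 1: enter (7,6), '.' pass, move up to (6,6)
Step 2: enter (6,6), '.' pass, move up to (5,6)
Step 3: enter (5,6), '.' pass, move up to (4,6)
Step 4: enter (4,6), '.' pass, move up to (3,6)
Step 5: enter (3,6), '.' pass, move up to (2,6)
Step 6: enter (2,6), '.' pass, move up to (1,6)
Step 7: enter (1,6), '.' pass, move up to (0,6)
Step 8: enter (0,6), '.' pass, move up to (-1,6)
Step 9: at (-1,6) — EXIT via top edge, pos 6
Distinct cells visited: 8 (path length 8)

Answer: 8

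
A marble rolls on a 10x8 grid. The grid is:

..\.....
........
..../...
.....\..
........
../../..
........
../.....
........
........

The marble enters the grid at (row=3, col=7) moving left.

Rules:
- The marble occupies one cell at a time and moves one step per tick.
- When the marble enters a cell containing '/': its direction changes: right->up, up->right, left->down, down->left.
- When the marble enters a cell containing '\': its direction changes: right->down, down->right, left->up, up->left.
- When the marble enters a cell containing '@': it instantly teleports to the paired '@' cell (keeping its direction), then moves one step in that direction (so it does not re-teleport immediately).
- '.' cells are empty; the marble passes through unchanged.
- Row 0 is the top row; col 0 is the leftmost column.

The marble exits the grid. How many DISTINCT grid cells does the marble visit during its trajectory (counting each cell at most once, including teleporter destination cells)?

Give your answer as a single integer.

Step 1: enter (3,7), '.' pass, move left to (3,6)
Step 2: enter (3,6), '.' pass, move left to (3,5)
Step 3: enter (3,5), '\' deflects left->up, move up to (2,5)
Step 4: enter (2,5), '.' pass, move up to (1,5)
Step 5: enter (1,5), '.' pass, move up to (0,5)
Step 6: enter (0,5), '.' pass, move up to (-1,5)
Step 7: at (-1,5) — EXIT via top edge, pos 5
Distinct cells visited: 6 (path length 6)

Answer: 6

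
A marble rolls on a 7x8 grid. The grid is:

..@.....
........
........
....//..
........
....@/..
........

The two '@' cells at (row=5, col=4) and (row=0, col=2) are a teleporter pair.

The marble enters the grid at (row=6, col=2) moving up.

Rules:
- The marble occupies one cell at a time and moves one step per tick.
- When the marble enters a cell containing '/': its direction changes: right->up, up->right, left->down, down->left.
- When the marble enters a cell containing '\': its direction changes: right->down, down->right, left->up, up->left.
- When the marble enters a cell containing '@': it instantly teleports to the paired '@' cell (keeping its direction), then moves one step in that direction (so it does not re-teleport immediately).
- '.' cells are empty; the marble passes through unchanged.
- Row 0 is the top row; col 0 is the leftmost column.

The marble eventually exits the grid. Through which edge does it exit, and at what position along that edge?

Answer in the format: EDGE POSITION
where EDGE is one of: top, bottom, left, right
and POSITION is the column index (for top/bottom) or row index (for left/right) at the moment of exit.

Step 1: enter (6,2), '.' pass, move up to (5,2)
Step 2: enter (5,2), '.' pass, move up to (4,2)
Step 3: enter (4,2), '.' pass, move up to (3,2)
Step 4: enter (3,2), '.' pass, move up to (2,2)
Step 5: enter (2,2), '.' pass, move up to (1,2)
Step 6: enter (1,2), '.' pass, move up to (0,2)
Step 7: enter (0,2), '@' teleport (0,2)->(5,4), also enter (5,4), move up to (4,4)
Step 8: enter (4,4), '.' pass, move up to (3,4)
Step 9: enter (3,4), '/' deflects up->right, move right to (3,5)
Step 10: enter (3,5), '/' deflects right->up, move up to (2,5)
Step 11: enter (2,5), '.' pass, move up to (1,5)
Step 12: enter (1,5), '.' pass, move up to (0,5)
Step 13: enter (0,5), '.' pass, move up to (-1,5)
Step 14: at (-1,5) — EXIT via top edge, pos 5

Answer: top 5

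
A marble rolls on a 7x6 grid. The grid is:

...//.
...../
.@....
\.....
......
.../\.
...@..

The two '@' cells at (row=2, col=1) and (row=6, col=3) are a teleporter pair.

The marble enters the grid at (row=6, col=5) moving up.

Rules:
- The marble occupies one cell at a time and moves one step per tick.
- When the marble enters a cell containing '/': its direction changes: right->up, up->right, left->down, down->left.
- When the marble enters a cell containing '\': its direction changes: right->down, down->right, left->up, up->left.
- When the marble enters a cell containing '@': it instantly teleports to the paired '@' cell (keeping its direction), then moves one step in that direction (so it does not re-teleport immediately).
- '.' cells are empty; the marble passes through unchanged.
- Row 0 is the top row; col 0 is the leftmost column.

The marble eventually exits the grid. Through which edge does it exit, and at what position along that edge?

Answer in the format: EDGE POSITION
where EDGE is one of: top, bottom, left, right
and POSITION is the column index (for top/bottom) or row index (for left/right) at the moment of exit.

Step 1: enter (6,5), '.' pass, move up to (5,5)
Step 2: enter (5,5), '.' pass, move up to (4,5)
Step 3: enter (4,5), '.' pass, move up to (3,5)
Step 4: enter (3,5), '.' pass, move up to (2,5)
Step 5: enter (2,5), '.' pass, move up to (1,5)
Step 6: enter (1,5), '/' deflects up->right, move right to (1,6)
Step 7: at (1,6) — EXIT via right edge, pos 1

Answer: right 1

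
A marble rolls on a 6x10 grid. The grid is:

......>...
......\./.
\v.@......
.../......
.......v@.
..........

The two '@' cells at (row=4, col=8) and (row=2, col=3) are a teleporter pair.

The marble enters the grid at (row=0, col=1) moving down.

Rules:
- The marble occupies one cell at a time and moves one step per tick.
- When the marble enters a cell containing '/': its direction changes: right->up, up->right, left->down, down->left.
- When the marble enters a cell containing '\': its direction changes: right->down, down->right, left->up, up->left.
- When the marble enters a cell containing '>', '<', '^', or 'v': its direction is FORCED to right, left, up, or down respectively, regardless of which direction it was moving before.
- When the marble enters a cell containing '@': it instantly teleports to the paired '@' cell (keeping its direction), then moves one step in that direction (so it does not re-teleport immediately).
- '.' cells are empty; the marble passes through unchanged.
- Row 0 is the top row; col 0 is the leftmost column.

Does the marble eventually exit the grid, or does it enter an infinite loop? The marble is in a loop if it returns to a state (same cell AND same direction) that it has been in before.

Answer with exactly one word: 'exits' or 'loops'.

Answer: exits

Derivation:
Step 1: enter (0,1), '.' pass, move down to (1,1)
Step 2: enter (1,1), '.' pass, move down to (2,1)
Step 3: enter (2,1), 'v' forces down->down, move down to (3,1)
Step 4: enter (3,1), '.' pass, move down to (4,1)
Step 5: enter (4,1), '.' pass, move down to (5,1)
Step 6: enter (5,1), '.' pass, move down to (6,1)
Step 7: at (6,1) — EXIT via bottom edge, pos 1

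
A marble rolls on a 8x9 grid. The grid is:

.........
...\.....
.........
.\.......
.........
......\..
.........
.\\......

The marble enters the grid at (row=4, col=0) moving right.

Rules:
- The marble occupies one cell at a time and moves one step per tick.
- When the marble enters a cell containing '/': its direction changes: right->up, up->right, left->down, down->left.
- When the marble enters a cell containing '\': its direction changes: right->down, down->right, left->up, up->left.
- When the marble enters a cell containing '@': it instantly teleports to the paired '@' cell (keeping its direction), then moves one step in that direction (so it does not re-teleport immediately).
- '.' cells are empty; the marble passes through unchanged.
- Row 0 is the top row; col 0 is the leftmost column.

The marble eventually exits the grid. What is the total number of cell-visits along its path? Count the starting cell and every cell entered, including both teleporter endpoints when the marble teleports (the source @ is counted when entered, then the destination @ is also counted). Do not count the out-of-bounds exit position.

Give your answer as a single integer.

Answer: 9

Derivation:
Step 1: enter (4,0), '.' pass, move right to (4,1)
Step 2: enter (4,1), '.' pass, move right to (4,2)
Step 3: enter (4,2), '.' pass, move right to (4,3)
Step 4: enter (4,3), '.' pass, move right to (4,4)
Step 5: enter (4,4), '.' pass, move right to (4,5)
Step 6: enter (4,5), '.' pass, move right to (4,6)
Step 7: enter (4,6), '.' pass, move right to (4,7)
Step 8: enter (4,7), '.' pass, move right to (4,8)
Step 9: enter (4,8), '.' pass, move right to (4,9)
Step 10: at (4,9) — EXIT via right edge, pos 4
Path length (cell visits): 9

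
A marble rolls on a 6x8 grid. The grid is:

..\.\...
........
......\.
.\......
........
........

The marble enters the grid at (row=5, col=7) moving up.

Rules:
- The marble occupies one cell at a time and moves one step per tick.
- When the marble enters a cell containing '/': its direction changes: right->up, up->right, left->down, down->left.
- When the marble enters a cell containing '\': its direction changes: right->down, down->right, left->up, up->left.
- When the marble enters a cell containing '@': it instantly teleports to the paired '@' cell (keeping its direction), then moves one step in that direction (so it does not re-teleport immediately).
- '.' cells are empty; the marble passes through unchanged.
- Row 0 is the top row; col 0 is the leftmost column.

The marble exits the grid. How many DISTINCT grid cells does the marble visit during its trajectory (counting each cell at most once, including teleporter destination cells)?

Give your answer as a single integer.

Answer: 6

Derivation:
Step 1: enter (5,7), '.' pass, move up to (4,7)
Step 2: enter (4,7), '.' pass, move up to (3,7)
Step 3: enter (3,7), '.' pass, move up to (2,7)
Step 4: enter (2,7), '.' pass, move up to (1,7)
Step 5: enter (1,7), '.' pass, move up to (0,7)
Step 6: enter (0,7), '.' pass, move up to (-1,7)
Step 7: at (-1,7) — EXIT via top edge, pos 7
Distinct cells visited: 6 (path length 6)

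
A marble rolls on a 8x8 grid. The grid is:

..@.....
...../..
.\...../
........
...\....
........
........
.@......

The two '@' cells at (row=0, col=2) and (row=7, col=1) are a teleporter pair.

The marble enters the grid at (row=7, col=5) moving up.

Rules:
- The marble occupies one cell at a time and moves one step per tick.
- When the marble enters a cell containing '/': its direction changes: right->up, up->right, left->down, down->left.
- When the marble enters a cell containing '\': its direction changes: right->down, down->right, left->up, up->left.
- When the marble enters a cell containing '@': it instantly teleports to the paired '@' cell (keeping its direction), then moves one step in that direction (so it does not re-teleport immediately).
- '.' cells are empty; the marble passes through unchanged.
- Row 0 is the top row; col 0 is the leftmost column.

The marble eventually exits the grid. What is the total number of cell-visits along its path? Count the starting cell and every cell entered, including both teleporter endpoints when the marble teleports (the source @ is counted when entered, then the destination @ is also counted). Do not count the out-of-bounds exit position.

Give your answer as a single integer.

Answer: 9

Derivation:
Step 1: enter (7,5), '.' pass, move up to (6,5)
Step 2: enter (6,5), '.' pass, move up to (5,5)
Step 3: enter (5,5), '.' pass, move up to (4,5)
Step 4: enter (4,5), '.' pass, move up to (3,5)
Step 5: enter (3,5), '.' pass, move up to (2,5)
Step 6: enter (2,5), '.' pass, move up to (1,5)
Step 7: enter (1,5), '/' deflects up->right, move right to (1,6)
Step 8: enter (1,6), '.' pass, move right to (1,7)
Step 9: enter (1,7), '.' pass, move right to (1,8)
Step 10: at (1,8) — EXIT via right edge, pos 1
Path length (cell visits): 9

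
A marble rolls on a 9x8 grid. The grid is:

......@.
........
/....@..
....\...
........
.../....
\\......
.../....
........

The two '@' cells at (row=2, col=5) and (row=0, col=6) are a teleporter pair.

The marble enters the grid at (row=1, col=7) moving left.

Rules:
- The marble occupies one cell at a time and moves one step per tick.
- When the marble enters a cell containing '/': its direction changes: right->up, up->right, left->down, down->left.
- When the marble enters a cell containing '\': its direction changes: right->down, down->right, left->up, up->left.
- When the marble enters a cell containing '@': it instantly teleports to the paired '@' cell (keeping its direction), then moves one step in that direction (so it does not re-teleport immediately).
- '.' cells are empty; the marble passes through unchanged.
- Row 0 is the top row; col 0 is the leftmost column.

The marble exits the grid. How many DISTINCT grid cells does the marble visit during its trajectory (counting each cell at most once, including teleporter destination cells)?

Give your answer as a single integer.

Answer: 8

Derivation:
Step 1: enter (1,7), '.' pass, move left to (1,6)
Step 2: enter (1,6), '.' pass, move left to (1,5)
Step 3: enter (1,5), '.' pass, move left to (1,4)
Step 4: enter (1,4), '.' pass, move left to (1,3)
Step 5: enter (1,3), '.' pass, move left to (1,2)
Step 6: enter (1,2), '.' pass, move left to (1,1)
Step 7: enter (1,1), '.' pass, move left to (1,0)
Step 8: enter (1,0), '.' pass, move left to (1,-1)
Step 9: at (1,-1) — EXIT via left edge, pos 1
Distinct cells visited: 8 (path length 8)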